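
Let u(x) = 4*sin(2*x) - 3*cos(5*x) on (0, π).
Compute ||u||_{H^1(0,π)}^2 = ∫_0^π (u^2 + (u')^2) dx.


||u||_{H^1(0,π)}^2 = 832/7 + 157*π

u'(x) = 15*sin(5*x) + 8*cos(2*x).
Expand u² and (u')² and integrate term by term on (0, π), using: for integers n ≥ 1, ∫_0^π sin²(nx) dx = ∫_0^π cos²(nx) dx = π/2; for n ≠ n', ∫_0^π sin(nx)sin(n'x) dx = ∫_0^π cos(nx)cos(n'x) dx = 0; and by product-to-sum, ∫_0^π sin(nx)cos(n'x) dx = ½∫_0^π [sin((n+n')x) + sin((n−n')x)] dx, which is 0 when n+n' is even and 2n/(n²−n'²) when n+n' is odd (it need not vanish on (0, π)).
  u² squared terms: (-3)²·∫cos(5x)² dx = 9·π/2 = 9*π/2;  (4)²·∫sin(2x)² dx = 16·π/2 = 8*π.
  u² cross terms: 2·(-3)·(4)·∫cos(5x)·sin(2x) dx = -24·(-4/21) = 32/7.
  So ∫_0^π u² dx = 9*π/2 + 8*π + 32/7 = 32/7 + 25*π/2.
  (u')² squared terms: (8)²·∫cos(2x)² dx = 64·π/2 = 32*π;  (15)²·∫sin(5x)² dx = 225·π/2 = 225*π/2.
  (u')² cross terms: 2·(8)·(15)·∫cos(2x)·sin(5x) dx = 240·(10/21) = 800/7.
  So ∫_0^π (u')² dx = 32*π + 225*π/2 + 800/7 = 800/7 + 289*π/2.
||u||_{H^1}^2 = (32/7 + 25*π/2) + (800/7 + 289*π/2) = 832/7 + 157*π.


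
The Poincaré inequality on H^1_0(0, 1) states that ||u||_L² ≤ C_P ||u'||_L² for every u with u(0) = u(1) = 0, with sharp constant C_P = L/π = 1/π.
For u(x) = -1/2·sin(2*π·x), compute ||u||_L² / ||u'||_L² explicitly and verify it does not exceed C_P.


||u||_L² / ||u'||_L² = 1/(2*π) < C_P = 1/π.

u(x) = -1/2·sin(2*π·x), so u'(x) = -π*cos(2*π*x).
Writing u(x) = A·sin(kπx/L) with A = -1/2 and k = 2, use ∫_0^L sin²(kπx/L) dx = L/2 and ∫_0^L cos²(kπx/L) dx = L/2.
u² = 1/4·sin²(2*π·x) and (u')² = π^2·cos²(2*π·x), and each of sin², cos² integrates to L/2 = 1/2 over (0, 1).
∫_0^1 u² dx = 1/8, so ||u||_L² = sqrt(2)/4.
∫_0^1 (u')² dx = π^2/2, so ||u'||_L² = sqrt(2)*π/2.
Ratio ||u||_L² / ||u'||_L² = 1/(2*π).
Sharp Poincaré constant on H^1_0(0, 1) is C_P = L/π = 1/π, achieved by sin(π·x).
This is the k = 2 harmonic; the ratio L/(kπ) is strictly less than C_P = L/π, consistent with the sharp inequality ||u||_L² ≤ C_P ||u'||_L².


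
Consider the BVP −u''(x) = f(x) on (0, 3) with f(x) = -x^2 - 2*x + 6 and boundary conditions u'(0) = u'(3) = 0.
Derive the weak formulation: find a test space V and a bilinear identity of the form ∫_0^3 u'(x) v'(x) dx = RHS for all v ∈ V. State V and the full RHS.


V = H^1(0, 3) (no boundary constraint on v; u is determined up to an additive constant); weak form: ∫_0^3 u'v' dx = ∫_0^3 (-x^2 - 2*x + 6) v dx for all v ∈ V.

Multiply both sides by a test function v and integrate from 0 to 3:
  ∫_0^3 −u''(x) v(x) dx = ∫_0^3 f(x) v(x) dx.
Integrate the LHS by parts once:
  ∫_0^3 −u'' v dx = −[u'(x) v(x)]_0^3 + ∫_0^3 u'(x) v'(x) dx.
Thus ∫_0^3 u'(x) v'(x) dx = ∫_0^3 f(x) v(x) dx + [u'(x) v(x)]_0^3.
Choose V so that boundary terms are either known or forced to vanish.
u has homogeneous Neumann: u'(0) = u'(3) = 0. So [u' v]_0^3 = 0·v(3) − 0·v(0) = 0 for any v; take V = H^1(0, 3).
Weak formulation: find u (satisfying any essential BC) such that ∫_0^3 u'(x) v'(x) dx = ∫_0^3 f v dx for all v ∈ V (homogeneous Neumann, so boundary terms vanish).
Substituting f(x) = -x^2 - 2*x + 6, the right-hand side is ∫_0^3 (-x^2 - 2*x + 6) v dx.
Compatibility check (pure Neumann): taking v ≡ 1 ∈ V gives 0 = ∫_0^3 f dx + (0) − (0), i.e. ∫_0^3 f dx must equal u'(0) − u'(3) = 0. Indeed ∫_0^3 (-x^2 - 2*x + 6) dx = 0, so the data are compatible. The solution is then unique only up to an additive constant (fix it e.g. by requiring ∫_0^3 u dx = 0).


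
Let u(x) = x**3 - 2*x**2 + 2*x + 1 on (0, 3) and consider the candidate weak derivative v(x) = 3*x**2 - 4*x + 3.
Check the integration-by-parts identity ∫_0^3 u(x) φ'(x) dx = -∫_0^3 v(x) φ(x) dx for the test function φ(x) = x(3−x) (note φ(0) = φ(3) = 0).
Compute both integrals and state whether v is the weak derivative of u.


LHS = -369/20, RHS = -459/20. No, v is not the weak derivative of u.

u(x) = x**3 - 2*x**2 + 2*x + 1, classical derivative u'(x) = 3*x**2 - 4*x + 2.
φ(x) = x(3−x), so φ'(x) = 3 - 2*x.
Note φ(0) = φ(3) = 0, so the boundary term u·φ vanishes.
LHS = ∫_0^3 u(x) φ'(x) dx = ∫_0^3 (-2*x^4 + 7*x^3 - 10*x^2 + 4*x + 3) dx. Term by term:
  ∫_0^3 -2*x^4 dx = -486/5;  ∫_0^3 7*x^3 dx = 567/4;  ∫_0^3 -10*x^2 dx = -90;
  ∫_0^3 4*x dx = 18;  ∫_0^3 3 dx = 9.
Sum: -486/5 + 567/4 − 90 + 18 + 9 = -369/20.
So LHS = -369/20.
∫_0^3 v(x) φ(x) dx = ∫_0^3 (-3*x^4 + 13*x^3 - 15*x^2 + 9*x) dx. Term by term:
  ∫_0^3 -3*x^4 dx = -729/5;  ∫_0^3 13*x^3 dx = 1053/4;  ∫_0^3 -15*x^2 dx = -135;
  ∫_0^3 9*x dx = 81/2.
Sum: -729/5 + 1053/4 − 135 + 81/2 = 459/20.
So RHS = -∫_0^3 v(x) φ(x) dx = -459/20.
LHS − RHS = 9/2 ≠ 0, so the identity fails.
(For a valid weak derivative the identity must hold for EVERY test function, in particular this one. The failure shows v is NOT the weak derivative of u.)
Correct weak derivative would be u'(x) = 3*x**2 - 4*x + 2.


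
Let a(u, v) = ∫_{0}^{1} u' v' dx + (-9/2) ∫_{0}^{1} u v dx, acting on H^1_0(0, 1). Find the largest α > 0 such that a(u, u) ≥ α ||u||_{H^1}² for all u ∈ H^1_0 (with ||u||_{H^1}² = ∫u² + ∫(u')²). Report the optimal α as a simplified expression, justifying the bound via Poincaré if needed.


α = (-9/2 + π^2)/(1 + π^2)

Coercivity of a(·,·) on H^1_0(0, 1) means a(u, u) ≥ α ||u||_{H^1}² for every u ∈ H^1_0.
The interval has length L = 1, and Poincaré/coercivity depend only on L. Here a(u, u) = ∫(u')² + (-9/2)·∫u².
Here c = -9/2 < 0 with |c| < (π/L)² = π^2, so coercivity still holds. The condition a(u,u) ≥ α||u||_{H^1}² reads (1−α)∫(u')² ≥ (α−c)∫u². Any admissible α is ≤ 1 (rapidly oscillating u have ∫u²/∫(u')² → 0), and α = 1 would force 0 ≥ (1−c)∫u², impossible since c < 1; so 1−α > 0. By the sharp Poincaré inequality on H^1_0 of an interval of length L, ∫(u')² ≥ (π/L)²∫u² with equality for the first sine mode sin(π(x−x₀)/L) (x₀ the left endpoint), so the inequality holds for all u iff (1−α)(π/L)² ≥ α − c, i.e. α ≤ ((π/L)² + c)/((π/L)² + 1) = (1 + c(L/π)²)/(1 + (L/π)²). (Direct route, valid since c ≤ 0: Poincaré gives c∫u² ≥ c(L/π)²∫(u')², so a(u,u) ≥ (1 + c(L/π)²)∫(u')², while ||u||_{H^1}² ≤ (1 + (L/π)²)∫(u')²; dividing yields the same α.) With (π/L)² = π^2 and c = -9/2, the largest admissible constant is α = ((π/L)² + c)/((π/L)² + 1).
Simplifying, α = (-9/2 + π^2)/(1 + π^2).


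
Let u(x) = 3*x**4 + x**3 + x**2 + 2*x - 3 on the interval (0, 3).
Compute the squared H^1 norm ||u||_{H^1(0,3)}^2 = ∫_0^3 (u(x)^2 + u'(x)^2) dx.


||u||_{H^1}^2 = 11996511/140

The H^1 norm (squared) on an interval (0, L) is
  ||u||_{H^1}^2 = ∫_0^L u(x)^2 dx + ∫_0^L u'(x)^2 dx.
Compute u'(x) = 12*x**3 + 3*x**2 + 2*x + 2.
Then u(x)^2 = 9*x**8 + 6*x**7 + 7*x**6 + 14*x**5 - 13*x**4 - 2*x**3 - 2*x**2 - 12*x + 9 and u'(x)^2 = 144*x**6 + 72*x**5 + 57*x**4 + 60*x**3 + 16*x**2 + 8*x + 4.
Integrate each monomial from 0 to 3 using ∫_0^3 c·x^n dx = c·3^(n+1)/(n+1):
  ∫_0^3 u(x)^2 dx = ∫_0^3 (9*x^8 + 6*x^7 + 7*x^6 + 14*x^5 - 13*x^4 - 2*x^3 - 2*x^2 - 12*x + 9) dx. Term by term:
    ∫_0^3 9*x^8 dx = 19683;  ∫_0^3 6*x^7 dx = 19683/4;  ∫_0^3 7*x^6 dx = 2187;
    ∫_0^3 14*x^5 dx = 1701;  ∫_0^3 -13*x^4 dx = -3159/5;  ∫_0^3 -2*x^3 dx = -81/2;
    ∫_0^3 -2*x^2 dx = -18;  ∫_0^3 -12*x dx = -54;  ∫_0^3 9 dx = 27.
  Sum: 19683 + 19683/4 + 2187 + 1701 − 3159/5 − 81/2 − 18 − 54 + 27 = 555489/20.
  ∫_0^3 u'(x)^2 dx = ∫_0^3 (144*x^6 + 72*x^5 + 57*x^4 + 60*x^3 + 16*x^2 + 8*x + 4) dx. Term by term:
    ∫_0^3 144*x^6 dx = 314928/7;  ∫_0^3 72*x^5 dx = 8748;  ∫_0^3 57*x^4 dx = 13851/5;
    ∫_0^3 60*x^3 dx = 1215;  ∫_0^3 16*x^2 dx = 144;  ∫_0^3 8*x dx = 36;
    ∫_0^3 4 dx = 12.
  Sum: 314928/7 + 8748 + 13851/5 + 1215 + 144 + 36 + 12 = 2027022/35.
Adding: ||u||_{H^1}^2 = 555489/20 + 2027022/35 = 11996511/140.


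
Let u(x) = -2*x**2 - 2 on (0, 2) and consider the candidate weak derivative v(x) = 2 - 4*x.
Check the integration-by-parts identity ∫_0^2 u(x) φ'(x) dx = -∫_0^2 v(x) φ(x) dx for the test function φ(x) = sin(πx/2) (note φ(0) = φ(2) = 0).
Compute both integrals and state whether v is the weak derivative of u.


LHS = 16/π, RHS = 8/π. No, v is not the weak derivative of u.

u(x) = -2*x**2 - 2, classical derivative u'(x) = -4*x.
φ(x) = sin(πx/2), so φ'(x) = π*cos(π*x/2)/2.
Note φ(0) = φ(2) = 0, so the boundary term u·φ vanishes.
LHS = ∫_0^2 u(x) φ'(x) dx = ∫_0^2 (-π*x^2*cos(π*x/2) - π*cos(π*x/2)) dx. Term by term:
  ∫_0^2 -π*cos(π*x/2) dx = 0;  ∫_0^2 -π*x^2*cos(π*x/2) dx = 16/π.
Sum: 0 + 16/π = 16/π.
So LHS = 16/π.
∫_0^2 v(x) φ(x) dx = ∫_0^2 (-4*x*sin(π*x/2) + 2*sin(π*x/2)) dx. Term by term:
  ∫_0^2 2*sin(π*x/2) dx = 8/π;  ∫_0^2 -4*x*sin(π*x/2) dx = -16/π.
Sum: 8/π − 16/π = -8/π.
So RHS = -∫_0^2 v(x) φ(x) dx = 8/π.
LHS − RHS = 8/π ≠ 0, so the identity fails.
(For a valid weak derivative the identity must hold for EVERY test function, in particular this one. The failure shows v is NOT the weak derivative of u.)
Correct weak derivative would be u'(x) = -4*x.


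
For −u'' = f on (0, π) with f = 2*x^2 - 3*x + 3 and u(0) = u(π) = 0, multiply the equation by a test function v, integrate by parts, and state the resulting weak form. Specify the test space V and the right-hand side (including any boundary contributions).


V = H^1_0(0, π) (so v(0) = v(π) = 0); weak form: ∫_0^π u'v' dx = ∫_0^π (2*x^2 - 3*x + 3) v dx for all v ∈ V.

Multiply both sides by a test function v and integrate from 0 to π:
  ∫_0^π −u''(x) v(x) dx = ∫_0^π f(x) v(x) dx.
Integrate the LHS by parts once:
  ∫_0^π −u'' v dx = −[u'(x) v(x)]_0^π + ∫_0^π u'(x) v'(x) dx.
Thus ∫_0^π u'(x) v'(x) dx = ∫_0^π f(x) v(x) dx + [u'(x) v(x)]_0^π.
Choose V so that boundary terms are either known or forced to vanish.
u is Dirichlet: u(0) = u(π) = 0. Let V = H^1_0(0, π); then v(0) = v(π) = 0, and [u' v]_0^π = 0.
Weak formulation: find u (satisfying any essential BC) such that ∫_0^π u'(x) v'(x) dx = ∫_0^π f v dx for all v ∈ V.
Substituting f(x) = 2*x^2 - 3*x + 3, the right-hand side is ∫_0^π (2*x^2 - 3*x + 3) v dx.


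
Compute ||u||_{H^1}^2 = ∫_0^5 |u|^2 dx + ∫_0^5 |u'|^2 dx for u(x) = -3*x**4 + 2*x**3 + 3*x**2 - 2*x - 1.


||u||_{H^1}^2 = 103273675/42

The H^1 norm (squared) on an interval (0, L) is
  ||u||_{H^1}^2 = ∫_0^L u(x)^2 dx + ∫_0^L u'(x)^2 dx.
Compute u'(x) = -12*x**3 + 6*x**2 + 6*x - 2.
Then u(x)^2 = 9*x**8 - 12*x**7 - 14*x**6 + 24*x**5 + 7*x**4 - 16*x**3 - 2*x**2 + 4*x + 1 and u'(x)^2 = 144*x**6 - 144*x**5 - 108*x**4 + 120*x**3 + 12*x**2 - 24*x + 4.
Integrate each monomial from 0 to 5 using ∫_0^5 c·x^n dx = c·5^(n+1)/(n+1):
  ∫_0^5 u(x)^2 dx = ∫_0^5 (9*x^8 - 12*x^7 - 14*x^6 + 24*x^5 + 7*x^4 - 16*x^3 - 2*x^2 + 4*x + 1) dx. Term by term:
    ∫_0^5 9*x^8 dx = 1953125;  ∫_0^5 -12*x^7 dx = -1171875/2;  ∫_0^5 -14*x^6 dx = -156250;
    ∫_0^5 24*x^5 dx = 62500;  ∫_0^5 7*x^4 dx = 4375;  ∫_0^5 -16*x^3 dx = -2500;
    ∫_0^5 -2*x^2 dx = -250/3;  ∫_0^5 4*x dx = 50;  ∫_0^5 1 dx = 5.
  Sum: 1953125 − 1171875/2 − 156250 + 62500 + 4375 − 2500 − 250/3 + 50 + 5 = 7651705/6.
  ∫_0^5 u'(x)^2 dx = ∫_0^5 (144*x^6 - 144*x^5 - 108*x^4 + 120*x^3 + 12*x^2 - 24*x + 4) dx. Term by term:
    ∫_0^5 144*x^6 dx = 11250000/7;  ∫_0^5 -144*x^5 dx = -375000;  ∫_0^5 -108*x^4 dx = -67500;
    ∫_0^5 120*x^3 dx = 18750;  ∫_0^5 12*x^2 dx = 500;  ∫_0^5 -24*x dx = -300;
    ∫_0^5 4 dx = 20.
  Sum: 11250000/7 − 375000 − 67500 + 18750 + 500 − 300 + 20 = 8285290/7.
Adding: ||u||_{H^1}^2 = 7651705/6 + 8285290/7 = 103273675/42.


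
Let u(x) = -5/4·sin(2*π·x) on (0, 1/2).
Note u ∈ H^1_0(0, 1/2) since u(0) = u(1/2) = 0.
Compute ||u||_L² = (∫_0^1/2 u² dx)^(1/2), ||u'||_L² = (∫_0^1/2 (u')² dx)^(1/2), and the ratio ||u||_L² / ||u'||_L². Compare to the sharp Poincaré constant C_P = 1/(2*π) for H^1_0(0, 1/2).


||u||_L² / ||u'||_L² = 1/(2*π) = C_P.

u(x) = -5/4·sin(2*π·x), so u'(x) = -5*π*cos(2*π*x)/2.
Writing u(x) = A·sin(kπx/L) with A = -5/4 and k = 1, use ∫_0^L sin²(kπx/L) dx = L/2 and ∫_0^L cos²(kπx/L) dx = L/2.
u² = 25/16·sin²(2*π·x) and (u')² = 25*π^2/4·cos²(2*π·x), and each of sin², cos² integrates to L/2 = 1/4 over (0, 1/2).
∫_0^1/2 u² dx = 25/64, so ||u||_L² = 5/8.
∫_0^1/2 (u')² dx = 25*π^2/16, so ||u'||_L² = 5*π/4.
Ratio ||u||_L² / ||u'||_L² = 1/(2*π).
Sharp Poincaré constant on H^1_0(0, 1/2) is C_P = L/π = 1/(2*π), achieved by sin(2*π·x).
This is the k = 1 eigenfunction (up to amplitude), so the ratio equals the sharp Poincaré constant exactly.


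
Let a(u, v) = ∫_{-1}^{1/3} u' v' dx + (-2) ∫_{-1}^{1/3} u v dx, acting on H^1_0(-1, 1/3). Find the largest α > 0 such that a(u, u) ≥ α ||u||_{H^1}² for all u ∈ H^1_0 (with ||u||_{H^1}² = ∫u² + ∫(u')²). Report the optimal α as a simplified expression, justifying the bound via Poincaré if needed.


α = (-32 + 9*π^2)/(16 + 9*π^2)

Coercivity of a(·,·) on H^1_0(-1, 1/3) means a(u, u) ≥ α ||u||_{H^1}² for every u ∈ H^1_0.
The interval has length L = 4/3, and Poincaré/coercivity depend only on L. Here a(u, u) = ∫(u')² + (-2)·∫u².
Here c = -2 < 0 with |c| < (π/L)² = 9*π^2/16, so coercivity still holds. The condition a(u,u) ≥ α||u||_{H^1}² reads (1−α)∫(u')² ≥ (α−c)∫u². Any admissible α is ≤ 1 (rapidly oscillating u have ∫u²/∫(u')² → 0), and α = 1 would force 0 ≥ (1−c)∫u², impossible since c < 1; so 1−α > 0. By the sharp Poincaré inequality on H^1_0 of an interval of length L, ∫(u')² ≥ (π/L)²∫u² with equality for the first sine mode sin(π(x−x₀)/L) (x₀ the left endpoint), so the inequality holds for all u iff (1−α)(π/L)² ≥ α − c, i.e. α ≤ ((π/L)² + c)/((π/L)² + 1) = (1 + c(L/π)²)/(1 + (L/π)²). (Direct route, valid since c ≤ 0: Poincaré gives c∫u² ≥ c(L/π)²∫(u')², so a(u,u) ≥ (1 + c(L/π)²)∫(u')², while ||u||_{H^1}² ≤ (1 + (L/π)²)∫(u')²; dividing yields the same α.) With (π/L)² = 9*π^2/16 and c = -2, the largest admissible constant is α = ((π/L)² + c)/((π/L)² + 1).
Simplifying, α = (-32 + 9*π^2)/(16 + 9*π^2).


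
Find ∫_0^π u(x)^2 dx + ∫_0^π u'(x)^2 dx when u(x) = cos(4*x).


||u||_{H^1(0,π)}^2 = 17*π/2

u'(x) = -4*sin(4*x).
Expand u² and (u')² and integrate term by term on (0, π), using: for integers n ≥ 1, ∫_0^π sin²(nx) dx = ∫_0^π cos²(nx) dx = π/2; for n ≠ n', ∫_0^π sin(nx)sin(n'x) dx = ∫_0^π cos(nx)cos(n'x) dx = 0; and by product-to-sum, ∫_0^π sin(nx)cos(n'x) dx = ½∫_0^π [sin((n+n')x) + sin((n−n')x)] dx, which is 0 when n+n' is even and 2n/(n²−n'²) when n+n' is odd (it need not vanish on (0, π)).
  u² squared terms: (1)²·∫cos(4x)² dx = 1·π/2 = π/2.
  So ∫_0^π u² dx = π/2.
  (u')² squared terms: (-4)²·∫sin(4x)² dx = 16·π/2 = 8*π.
  So ∫_0^π (u')² dx = 8*π.
||u||_{H^1}^2 = (π/2) + (8*π) = 17*π/2.


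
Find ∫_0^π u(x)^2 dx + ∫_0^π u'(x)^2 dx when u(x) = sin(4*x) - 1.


||u||_{H^1(0,π)}^2 = 19*π/2

u'(x) = 4*cos(4*x).
Expand u² and (u')² and integrate term by term on (0, π), using: for integers n ≥ 1, ∫_0^π sin²(nx) dx = ∫_0^π cos²(nx) dx = π/2; for n ≠ n', ∫_0^π sin(nx)sin(n'x) dx = ∫_0^π cos(nx)cos(n'x) dx = 0; and by product-to-sum, ∫_0^π sin(nx)cos(n'x) dx = ½∫_0^π [sin((n+n')x) + sin((n−n')x)] dx, which is 0 when n+n' is even and 2n/(n²−n'²) when n+n' is odd (it need not vanish on (0, π)). For the constant mode: ∫_0^π 1 dx = π, ∫_0^π cos(nx) dx = 0, ∫_0^π sin(nx) dx = (1−(−1)^n)/n.
  u² squared terms: (-1)²·∫1 dx = 1·π = π;  (1)²·∫sin(4x)² dx = 1·π/2 = π/2.
  u² cross terms: 2·(-1)·(1)·∫1·sin(4x) dx = -2·(0) = 0.
  So ∫_0^π u² dx = π + π/2 + 0 = 3*π/2.
  (u')² squared terms: (4)²·∫cos(4x)² dx = 16·π/2 = 8*π.
  So ∫_0^π (u')² dx = 8*π.
||u||_{H^1}^2 = (3*π/2) + (8*π) = 19*π/2.


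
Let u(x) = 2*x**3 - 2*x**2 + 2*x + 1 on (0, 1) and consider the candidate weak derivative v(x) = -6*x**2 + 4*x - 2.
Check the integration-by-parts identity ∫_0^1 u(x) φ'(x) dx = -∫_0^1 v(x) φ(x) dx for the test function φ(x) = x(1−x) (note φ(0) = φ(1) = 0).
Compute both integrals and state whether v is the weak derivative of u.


LHS = -3/10, RHS = 3/10. No, v is not the weak derivative of u.

u(x) = 2*x**3 - 2*x**2 + 2*x + 1, classical derivative u'(x) = 6*x**2 - 4*x + 2.
φ(x) = x(1−x), so φ'(x) = 1 - 2*x.
Note φ(0) = φ(1) = 0, so the boundary term u·φ vanishes.
LHS = ∫_0^1 u(x) φ'(x) dx = ∫_0^1 (-4*x^4 + 6*x^3 - 6*x^2 + 1) dx. Term by term:
  ∫_0^1 -4*x^4 dx = -4/5;  ∫_0^1 6*x^3 dx = 3/2;  ∫_0^1 -6*x^2 dx = -2;
  ∫_0^1 1 dx = 1.
Sum: -4/5 + 3/2 − 2 + 1 = -3/10.
So LHS = -3/10.
∫_0^1 v(x) φ(x) dx = ∫_0^1 (6*x^4 - 10*x^3 + 6*x^2 - 2*x) dx. Term by term:
  ∫_0^1 6*x^4 dx = 6/5;  ∫_0^1 -10*x^3 dx = -5/2;  ∫_0^1 6*x^2 dx = 2;
  ∫_0^1 -2*x dx = -1.
Sum: 6/5 − 5/2 + 2 − 1 = -3/10.
So RHS = -∫_0^1 v(x) φ(x) dx = 3/10.
LHS − RHS = -3/5 ≠ 0, so the identity fails.
(For a valid weak derivative the identity must hold for EVERY test function, in particular this one. The failure shows v is NOT the weak derivative of u.)
Correct weak derivative would be u'(x) = 6*x**2 - 4*x + 2.


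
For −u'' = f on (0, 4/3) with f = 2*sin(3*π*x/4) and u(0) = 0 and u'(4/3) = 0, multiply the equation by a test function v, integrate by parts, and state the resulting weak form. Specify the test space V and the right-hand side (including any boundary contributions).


V = {v ∈ H^1(0, 4/3) : v(0) = 0} (test functions vanish at x = 0 where u is specified); weak form: ∫_0^4/3 u'v' dx = ∫_0^4/3 (2*sin(3*π*x/4)) v dx for all v ∈ V.

Multiply both sides by a test function v and integrate from 0 to 4/3:
  ∫_0^4/3 −u''(x) v(x) dx = ∫_0^4/3 f(x) v(x) dx.
Integrate the LHS by parts once:
  ∫_0^4/3 −u'' v dx = −[u'(x) v(x)]_0^4/3 + ∫_0^4/3 u'(x) v'(x) dx.
Thus ∫_0^4/3 u'(x) v'(x) dx = ∫_0^4/3 f(x) v(x) dx + [u'(x) v(x)]_0^4/3.
Choose V so that boundary terms are either known or forced to vanish.
Mixed BC: u(0) = 0 (Dirichlet) and u'(4/3) = 0 (Neumann). Define V = {v ∈ H^1(0, 4/3) : v(0) = 0}. Then [u' v]_0^4/3 = u'(4/3)·v(4/3) − u'(0)·0 = 0.
Weak formulation: find u (satisfying any essential BC) such that ∫_0^4/3 u'(x) v'(x) dx = ∫_0^4/3 f v dx for all v ∈ V (Dirichlet at 0 absorbed into V; the Neumann datum at x = 4/3 is zero, so no boundary term remains).
Substituting f(x) = 2*sin(3*π*x/4), the right-hand side is ∫_0^4/3 (2*sin(3*π*x/4)) v dx.


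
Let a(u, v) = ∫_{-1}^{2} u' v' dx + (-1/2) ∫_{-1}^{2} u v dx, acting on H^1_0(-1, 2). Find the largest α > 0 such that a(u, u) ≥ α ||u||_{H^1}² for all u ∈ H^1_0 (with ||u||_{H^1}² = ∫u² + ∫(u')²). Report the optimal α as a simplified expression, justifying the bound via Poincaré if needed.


α = (-9/2 + π^2)/(9 + π^2)

Coercivity of a(·,·) on H^1_0(-1, 2) means a(u, u) ≥ α ||u||_{H^1}² for every u ∈ H^1_0.
The interval has length L = 3, and Poincaré/coercivity depend only on L. Here a(u, u) = ∫(u')² + (-1/2)·∫u².
Here c = -1/2 < 0 with |c| < (π/L)² = π^2/9, so coercivity still holds. The condition a(u,u) ≥ α||u||_{H^1}² reads (1−α)∫(u')² ≥ (α−c)∫u². Any admissible α is ≤ 1 (rapidly oscillating u have ∫u²/∫(u')² → 0), and α = 1 would force 0 ≥ (1−c)∫u², impossible since c < 1; so 1−α > 0. By the sharp Poincaré inequality on H^1_0 of an interval of length L, ∫(u')² ≥ (π/L)²∫u² with equality for the first sine mode sin(π(x−x₀)/L) (x₀ the left endpoint), so the inequality holds for all u iff (1−α)(π/L)² ≥ α − c, i.e. α ≤ ((π/L)² + c)/((π/L)² + 1) = (1 + c(L/π)²)/(1 + (L/π)²). (Direct route, valid since c ≤ 0: Poincaré gives c∫u² ≥ c(L/π)²∫(u')², so a(u,u) ≥ (1 + c(L/π)²)∫(u')², while ||u||_{H^1}² ≤ (1 + (L/π)²)∫(u')²; dividing yields the same α.) With (π/L)² = π^2/9 and c = -1/2, the largest admissible constant is α = ((π/L)² + c)/((π/L)² + 1).
Simplifying, α = (-9/2 + π^2)/(9 + π^2).


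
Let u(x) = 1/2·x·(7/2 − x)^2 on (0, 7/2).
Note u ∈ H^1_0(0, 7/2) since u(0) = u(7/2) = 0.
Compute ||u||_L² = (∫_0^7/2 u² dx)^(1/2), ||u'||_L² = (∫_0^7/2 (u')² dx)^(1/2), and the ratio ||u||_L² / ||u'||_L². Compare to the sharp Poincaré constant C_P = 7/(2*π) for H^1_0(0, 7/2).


||u||_L² / ||u'||_L² = sqrt(14)/4 < C_P = 7/(2*π).

u(x) = 1/2·x·(7/2 − x)^2, so u'(x) = (2*x - 7)*(6*x - 7)/8.
u(x) = 1/2·x·(7/2 − x)^2 vanishes at x = 0 and x = 7/2, so u ∈ H^1_0(0, 7/2). Differentiate via the product rule and integrate the resulting polynomials term by term.
  ∫_0^7/2 u² dx = ∫_0^7/2 (x^6/4 - 7*x^5/2 + 147*x^4/8 - 343*x^3/8 + 2401*x^2/64) dx. Term by term:
    ∫_0^7/2 x^6/4 dx = 117649/512;  ∫_0^7/2 -7*x^5/2 dx = -823543/768;  ∫_0^7/2 147*x^4/8 dx = 2470629/1280;
    ∫_0^7/2 -343*x^3/8 dx = -823543/512;  ∫_0^7/2 2401*x^2/64 dx = 823543/1536.
  Sum: 117649/512 − 823543/768 + 2470629/1280 − 823543/512 + 823543/1536 = 117649/7680.
  ∫_0^7/2 (u')² dx = ∫_0^7/2 (9*x^4/4 - 21*x^3 + 539*x^2/8 - 343*x/4 + 2401/64) dx. Term by term:
    ∫_0^7/2 9*x^4/4 dx = 151263/640;  ∫_0^7/2 -21*x^3 dx = -50421/64;  ∫_0^7/2 539*x^2/8 dx = 184877/192;
    ∫_0^7/2 -343*x/4 dx = -16807/32;  ∫_0^7/2 2401/64 dx = 16807/128.
  Sum: 151263/640 − 50421/64 + 184877/192 − 16807/32 + 16807/128 = 16807/960.
∫_0^7/2 u² dx = 117649/7680, so ||u||_L² = 343*sqrt(30)/480.
∫_0^7/2 (u')² dx = 16807/960, so ||u'||_L² = 49*sqrt(105)/120.
Ratio ||u||_L² / ||u'||_L² = sqrt(14)/4.
Sharp Poincaré constant on H^1_0(0, 7/2) is C_P = L/π = 7/(2*π), achieved by sin(2*π/7·x).
A polynomial bump cannot attain the sharp Poincaré constant (only the first sine eigenfunction does), so the ratio is strictly less than C_P, consistent with ||u||_L² ≤ C_P ||u'||_L².


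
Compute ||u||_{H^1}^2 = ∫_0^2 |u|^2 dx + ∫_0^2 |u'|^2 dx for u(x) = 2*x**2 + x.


||u||_{H^1}^2 = 1574/15

The H^1 norm (squared) on an interval (0, L) is
  ||u||_{H^1}^2 = ∫_0^L u(x)^2 dx + ∫_0^L u'(x)^2 dx.
Compute u'(x) = 4*x + 1.
Then u(x)^2 = 4*x**4 + 4*x**3 + x**2 and u'(x)^2 = 16*x**2 + 8*x + 1.
Integrate each monomial from 0 to 2 using ∫_0^2 c·x^n dx = c·2^(n+1)/(n+1):
  ∫_0^2 u(x)^2 dx = ∫_0^2 (4*x^4 + 4*x^3 + x^2) dx. Term by term:
    ∫_0^2 4*x^4 dx = 128/5;  ∫_0^2 4*x^3 dx = 16;  ∫_0^2 x^2 dx = 8/3.
  Sum: 128/5 + 16 + 8/3 = 664/15.
  ∫_0^2 u'(x)^2 dx = ∫_0^2 (16*x^2 + 8*x + 1) dx. Term by term:
    ∫_0^2 16*x^2 dx = 128/3;  ∫_0^2 8*x dx = 16;  ∫_0^2 1 dx = 2.
  Sum: 128/3 + 16 + 2 = 182/3.
Adding: ||u||_{H^1}^2 = 664/15 + 182/3 = 1574/15.


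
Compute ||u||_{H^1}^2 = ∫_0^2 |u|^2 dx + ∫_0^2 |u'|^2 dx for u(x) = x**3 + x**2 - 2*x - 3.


||u||_{H^1}^2 = 9802/105

The H^1 norm (squared) on an interval (0, L) is
  ||u||_{H^1}^2 = ∫_0^L u(x)^2 dx + ∫_0^L u'(x)^2 dx.
Compute u'(x) = 3*x**2 + 2*x - 2.
Then u(x)^2 = x**6 + 2*x**5 - 3*x**4 - 10*x**3 - 2*x**2 + 12*x + 9 and u'(x)^2 = 9*x**4 + 12*x**3 - 8*x**2 - 8*x + 4.
Integrate each monomial from 0 to 2 using ∫_0^2 c·x^n dx = c·2^(n+1)/(n+1):
  ∫_0^2 u(x)^2 dx = ∫_0^2 (x^6 + 2*x^5 - 3*x^4 - 10*x^3 - 2*x^2 + 12*x + 9) dx. Term by term:
    ∫_0^2 x^6 dx = 128/7;  ∫_0^2 2*x^5 dx = 64/3;  ∫_0^2 -3*x^4 dx = -96/5;
    ∫_0^2 -10*x^3 dx = -40;  ∫_0^2 -2*x^2 dx = -16/3;  ∫_0^2 12*x dx = 24;
    ∫_0^2 9 dx = 18.
  Sum: 128/7 + 64/3 − 96/5 − 40 − 16/3 + 24 + 18 = 598/35.
  ∫_0^2 u'(x)^2 dx = ∫_0^2 (9*x^4 + 12*x^3 - 8*x^2 - 8*x + 4) dx. Term by term:
    ∫_0^2 9*x^4 dx = 288/5;  ∫_0^2 12*x^3 dx = 48;  ∫_0^2 -8*x^2 dx = -64/3;
    ∫_0^2 -8*x dx = -16;  ∫_0^2 4 dx = 8.
  Sum: 288/5 + 48 − 64/3 − 16 + 8 = 1144/15.
Adding: ||u||_{H^1}^2 = 598/35 + 1144/15 = 9802/105.


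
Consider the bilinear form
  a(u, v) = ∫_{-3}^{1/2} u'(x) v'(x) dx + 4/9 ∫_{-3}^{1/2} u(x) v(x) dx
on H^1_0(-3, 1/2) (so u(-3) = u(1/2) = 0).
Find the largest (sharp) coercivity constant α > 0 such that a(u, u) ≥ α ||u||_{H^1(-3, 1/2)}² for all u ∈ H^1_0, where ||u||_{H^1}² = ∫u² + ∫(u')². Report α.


α = 4*(49 + 9*π^2)/(9*(4*π^2 + 49))

Coercivity of a(·,·) on H^1_0(-3, 1/2) means a(u, u) ≥ α ||u||_{H^1}² for every u ∈ H^1_0.
The interval has length L = 7/2, and Poincaré/coercivity depend only on L. Here a(u, u) = ∫(u')² + (4/9)·∫u².
Here 0 < c = 4/9 < 1. The condition a(u,u) ≥ α||u||_{H^1}² reads (1−α)∫(u')² ≥ (α−c)∫u². Any admissible α is ≤ 1 (rapidly oscillating u have ∫u²/∫(u')² → 0), and α = 1 would force 0 ≥ (1−c)∫u², impossible since c < 1; so 1−α > 0. By the sharp Poincaré inequality on H^1_0 of an interval of length L, ∫(u')² ≥ (π/L)²∫u² with equality for the first sine mode sin(π(x−x₀)/L) (x₀ the left endpoint), so the inequality holds for all u iff (1−α)(π/L)² ≥ α − c, i.e. α ≤ ((π/L)² + c)/((π/L)² + 1) = (1 + c(L/π)²)/(1 + (L/π)²). With (π/L)² = 4*π^2/49 and c = 4/9, the largest admissible constant is α = ((π/L)² + c)/((π/L)² + 1).
Simplifying, α = 4*(49 + 9*π^2)/(9*(4*π^2 + 49)).


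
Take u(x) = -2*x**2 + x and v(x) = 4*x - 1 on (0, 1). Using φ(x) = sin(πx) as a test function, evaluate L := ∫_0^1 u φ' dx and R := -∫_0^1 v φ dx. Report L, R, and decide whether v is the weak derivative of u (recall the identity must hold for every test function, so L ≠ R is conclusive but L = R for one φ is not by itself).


LHS = 2/π, RHS = -2/π. No, v is not the weak derivative of u.

u(x) = -2*x**2 + x, classical derivative u'(x) = 1 - 4*x.
φ(x) = sin(πx), so φ'(x) = π*cos(π*x).
Note φ(0) = φ(1) = 0, so the boundary term u·φ vanishes.
LHS = ∫_0^1 u(x) φ'(x) dx = ∫_0^1 (-2*π*x^2*cos(π*x) + π*x*cos(π*x)) dx. Term by term:
  ∫_0^1 π*x*cos(π*x) dx = -2/π;  ∫_0^1 -2*π*x^2*cos(π*x) dx = 4/π.
Sum: -2/π + 4/π = 2/π.
So LHS = 2/π.
∫_0^1 v(x) φ(x) dx = ∫_0^1 (4*x*sin(π*x) - sin(π*x)) dx. Term by term:
  ∫_0^1 -sin(π*x) dx = -2/π;  ∫_0^1 4*x*sin(π*x) dx = 4/π.
Sum: -2/π + 4/π = 2/π.
So RHS = -∫_0^1 v(x) φ(x) dx = -2/π.
LHS − RHS = 4/π ≠ 0, so the identity fails.
(For a valid weak derivative the identity must hold for EVERY test function, in particular this one. The failure shows v is NOT the weak derivative of u.)
Correct weak derivative would be u'(x) = 1 - 4*x.


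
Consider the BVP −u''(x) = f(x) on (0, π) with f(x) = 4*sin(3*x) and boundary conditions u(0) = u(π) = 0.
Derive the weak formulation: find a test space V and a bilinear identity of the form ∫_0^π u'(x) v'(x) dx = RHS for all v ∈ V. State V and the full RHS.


V = H^1_0(0, π) (so v(0) = v(π) = 0); weak form: ∫_0^π u'v' dx = ∫_0^π (4*sin(3*x)) v dx for all v ∈ V.

Multiply both sides by a test function v and integrate from 0 to π:
  ∫_0^π −u''(x) v(x) dx = ∫_0^π f(x) v(x) dx.
Integrate the LHS by parts once:
  ∫_0^π −u'' v dx = −[u'(x) v(x)]_0^π + ∫_0^π u'(x) v'(x) dx.
Thus ∫_0^π u'(x) v'(x) dx = ∫_0^π f(x) v(x) dx + [u'(x) v(x)]_0^π.
Choose V so that boundary terms are either known or forced to vanish.
u is Dirichlet: u(0) = u(π) = 0. Let V = H^1_0(0, π); then v(0) = v(π) = 0, and [u' v]_0^π = 0.
Weak formulation: find u (satisfying any essential BC) such that ∫_0^π u'(x) v'(x) dx = ∫_0^π f v dx for all v ∈ V.
Substituting f(x) = 4*sin(3*x), the right-hand side is ∫_0^π (4*sin(3*x)) v dx.


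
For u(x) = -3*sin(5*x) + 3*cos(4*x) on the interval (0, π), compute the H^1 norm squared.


||u||_{H^1(0,π)}^2 = -340 + 387*π/2

u'(x) = -12*sin(4*x) - 15*cos(5*x).
Expand u² and (u')² and integrate term by term on (0, π), using: for integers n ≥ 1, ∫_0^π sin²(nx) dx = ∫_0^π cos²(nx) dx = π/2; for n ≠ n', ∫_0^π sin(nx)sin(n'x) dx = ∫_0^π cos(nx)cos(n'x) dx = 0; and by product-to-sum, ∫_0^π sin(nx)cos(n'x) dx = ½∫_0^π [sin((n+n')x) + sin((n−n')x)] dx, which is 0 when n+n' is even and 2n/(n²−n'²) when n+n' is odd (it need not vanish on (0, π)).
  u² squared terms: (-3)²·∫sin(5x)² dx = 9·π/2 = 9*π/2;  (3)²·∫cos(4x)² dx = 9·π/2 = 9*π/2.
  u² cross terms: 2·(-3)·(3)·∫sin(5x)·cos(4x) dx = -18·(10/9) = -20.
  So ∫_0^π u² dx = 9*π/2 + 9*π/2 − 20 = -20 + 9*π.
  (u')² squared terms: (-15)²·∫cos(5x)² dx = 225·π/2 = 225*π/2;  (-12)²·∫sin(4x)² dx = 144·π/2 = 72*π.
  (u')² cross terms: 2·(-15)·(-12)·∫cos(5x)·sin(4x) dx = 360·(-8/9) = -320.
  So ∫_0^π (u')² dx = 225*π/2 + 72*π − 320 = -320 + 369*π/2.
||u||_{H^1}^2 = (-20 + 9*π) + (-320 + 369*π/2) = -340 + 387*π/2.


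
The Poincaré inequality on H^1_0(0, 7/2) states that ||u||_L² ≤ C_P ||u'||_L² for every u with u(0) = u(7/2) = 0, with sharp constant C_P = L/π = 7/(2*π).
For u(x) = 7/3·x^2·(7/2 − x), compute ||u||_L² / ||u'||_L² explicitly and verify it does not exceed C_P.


||u||_L² / ||u'||_L² = sqrt(14)/4 < C_P = 7/(2*π).

u(x) = 7/3·x^2·(7/2 − x), so u'(x) = 7*x*(7 - 3*x)/3.
u(x) = 7/3·x^2·(7/2 − x) vanishes at x = 0 and x = 7/2, so u ∈ H^1_0(0, 7/2). Differentiate via the product rule and integrate the resulting polynomials term by term.
  ∫_0^7/2 u² dx = ∫_0^7/2 (49*x^6/9 - 343*x^5/9 + 2401*x^4/36) dx. Term by term:
    ∫_0^7/2 49*x^6/9 dx = 5764801/1152;  ∫_0^7/2 -343*x^5/9 dx = -40353607/3456;  ∫_0^7/2 2401*x^4/36 dx = 40353607/5760.
  Sum: 5764801/1152 − 40353607/3456 + 40353607/5760 = 5764801/17280.
  ∫_0^7/2 (u')² dx = ∫_0^7/2 (49*x^4 - 686*x^3/3 + 2401*x^2/9) dx. Term by term:
    ∫_0^7/2 49*x^4 dx = 823543/160;  ∫_0^7/2 -686*x^3/3 dx = -823543/96;  ∫_0^7/2 2401*x^2/9 dx = 823543/216.
  Sum: 823543/160 − 823543/96 + 823543/216 = 823543/2160.
∫_0^7/2 u² dx = 5764801/17280, so ||u||_L² = 2401*sqrt(30)/720.
∫_0^7/2 (u')² dx = 823543/2160, so ||u'||_L² = 343*sqrt(105)/180.
Ratio ||u||_L² / ||u'||_L² = sqrt(14)/4.
Sharp Poincaré constant on H^1_0(0, 7/2) is C_P = L/π = 7/(2*π), achieved by sin(2*π/7·x).
A polynomial bump cannot attain the sharp Poincaré constant (only the first sine eigenfunction does), so the ratio is strictly less than C_P, consistent with ||u||_L² ≤ C_P ||u'||_L².


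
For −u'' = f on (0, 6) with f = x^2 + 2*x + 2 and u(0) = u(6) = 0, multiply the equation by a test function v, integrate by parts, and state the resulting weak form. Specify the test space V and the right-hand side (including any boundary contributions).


V = H^1_0(0, 6) (so v(0) = v(6) = 0); weak form: ∫_0^6 u'v' dx = ∫_0^6 (x^2 + 2*x + 2) v dx for all v ∈ V.

Multiply both sides by a test function v and integrate from 0 to 6:
  ∫_0^6 −u''(x) v(x) dx = ∫_0^6 f(x) v(x) dx.
Integrate the LHS by parts once:
  ∫_0^6 −u'' v dx = −[u'(x) v(x)]_0^6 + ∫_0^6 u'(x) v'(x) dx.
Thus ∫_0^6 u'(x) v'(x) dx = ∫_0^6 f(x) v(x) dx + [u'(x) v(x)]_0^6.
Choose V so that boundary terms are either known or forced to vanish.
u is Dirichlet: u(0) = u(6) = 0. Let V = H^1_0(0, 6); then v(0) = v(6) = 0, and [u' v]_0^6 = 0.
Weak formulation: find u (satisfying any essential BC) such that ∫_0^6 u'(x) v'(x) dx = ∫_0^6 f v dx for all v ∈ V.
Substituting f(x) = x^2 + 2*x + 2, the right-hand side is ∫_0^6 (x^2 + 2*x + 2) v dx.


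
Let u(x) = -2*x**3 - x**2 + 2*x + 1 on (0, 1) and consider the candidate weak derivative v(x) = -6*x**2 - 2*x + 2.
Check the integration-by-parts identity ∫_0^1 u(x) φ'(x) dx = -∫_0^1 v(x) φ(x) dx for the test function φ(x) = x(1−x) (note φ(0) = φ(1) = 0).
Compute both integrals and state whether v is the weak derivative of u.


LHS = 2/15, RHS = 2/15. Yes, v = u' weakly.

u(x) = -2*x**3 - x**2 + 2*x + 1, classical derivative u'(x) = -6*x**2 - 2*x + 2.
φ(x) = x(1−x), so φ'(x) = 1 - 2*x.
Note φ(0) = φ(1) = 0, so the boundary term u·φ vanishes.
LHS = ∫_0^1 u(x) φ'(x) dx = ∫_0^1 (4*x^4 - 5*x^2 + 1) dx. Term by term:
  ∫_0^1 4*x^4 dx = 4/5;  ∫_0^1 -5*x^2 dx = -5/3;  ∫_0^1 1 dx = 1.
Sum: 4/5 − 5/3 + 1 = 2/15.
So LHS = 2/15.
∫_0^1 v(x) φ(x) dx = ∫_0^1 (6*x^4 - 4*x^3 - 4*x^2 + 2*x) dx. Term by term:
  ∫_0^1 6*x^4 dx = 6/5;  ∫_0^1 -4*x^3 dx = -1;  ∫_0^1 -4*x^2 dx = -4/3;
  ∫_0^1 2*x dx = 1.
Sum: 6/5 − 1 − 4/3 + 1 = -2/15.
So RHS = -∫_0^1 v(x) φ(x) dx = 2/15.
LHS = RHS, so the identity holds for this test φ.
Moreover u is smooth here and v(x) = u'(x) = -6*x**2 - 2*x + 2 pointwise, so the identity holds for every test function. Hence v is the weak derivative of u.


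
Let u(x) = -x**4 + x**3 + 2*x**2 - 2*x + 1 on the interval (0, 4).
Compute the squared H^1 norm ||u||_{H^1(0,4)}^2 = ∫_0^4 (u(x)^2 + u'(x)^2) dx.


||u||_{H^1}^2 = 1853452/63

The H^1 norm (squared) on an interval (0, L) is
  ||u||_{H^1}^2 = ∫_0^L u(x)^2 dx + ∫_0^L u'(x)^2 dx.
Compute u'(x) = -4*x**3 + 3*x**2 + 4*x - 2.
Then u(x)^2 = x**8 - 2*x**7 - 3*x**6 + 8*x**5 - 2*x**4 - 6*x**3 + 8*x**2 - 4*x + 1 and u'(x)^2 = 16*x**6 - 24*x**5 - 23*x**4 + 40*x**3 + 4*x**2 - 16*x + 4.
Integrate each monomial from 0 to 4 using ∫_0^4 c·x^n dx = c·4^(n+1)/(n+1):
  ∫_0^4 u(x)^2 dx = ∫_0^4 (x^8 - 2*x^7 - 3*x^6 + 8*x^5 - 2*x^4 - 6*x^3 + 8*x^2 - 4*x + 1) dx. Term by term:
    ∫_0^4 x^8 dx = 262144/9;  ∫_0^4 -2*x^7 dx = -16384;  ∫_0^4 -3*x^6 dx = -49152/7;
    ∫_0^4 8*x^5 dx = 16384/3;  ∫_0^4 -2*x^4 dx = -2048/5;  ∫_0^4 -6*x^3 dx = -384;
    ∫_0^4 8*x^2 dx = 512/3;  ∫_0^4 -4*x dx = -32;  ∫_0^4 1 dx = 4.
  Sum: 262144/9 − 16384 − 49152/7 + 16384/3 − 2048/5 − 384 + 512/3 − 32 + 4 = 3317516/315.
  ∫_0^4 u'(x)^2 dx = ∫_0^4 (16*x^6 - 24*x^5 - 23*x^4 + 40*x^3 + 4*x^2 - 16*x + 4) dx. Term by term:
    ∫_0^4 16*x^6 dx = 262144/7;  ∫_0^4 -24*x^5 dx = -16384;  ∫_0^4 -23*x^4 dx = -23552/5;
    ∫_0^4 40*x^3 dx = 2560;  ∫_0^4 4*x^2 dx = 256/3;  ∫_0^4 -16*x dx = -128;
    ∫_0^4 4 dx = 16.
  Sum: 262144/7 − 16384 − 23552/5 + 2560 + 256/3 − 128 + 16 = 1983248/105.
Adding: ||u||_{H^1}^2 = 3317516/315 + 1983248/105 = 1853452/63.


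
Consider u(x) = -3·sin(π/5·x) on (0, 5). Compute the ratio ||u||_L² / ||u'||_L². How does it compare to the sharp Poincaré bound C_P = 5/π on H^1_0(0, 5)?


||u||_L² / ||u'||_L² = 5/π = C_P.

u(x) = -3·sin(π/5·x), so u'(x) = -3*π*cos(π*x/5)/5.
Writing u(x) = A·sin(kπx/L) with A = -3 and k = 1, use ∫_0^L sin²(kπx/L) dx = L/2 and ∫_0^L cos²(kπx/L) dx = L/2.
u² = 9·sin²(π/5·x) and (u')² = 9*π^2/25·cos²(π/5·x), and each of sin², cos² integrates to L/2 = 5/2 over (0, 5).
∫_0^5 u² dx = 45/2, so ||u||_L² = 3*sqrt(10)/2.
∫_0^5 (u')² dx = 9*π^2/10, so ||u'||_L² = 3*sqrt(10)*π/10.
Ratio ||u||_L² / ||u'||_L² = 5/π.
Sharp Poincaré constant on H^1_0(0, 5) is C_P = L/π = 5/π, achieved by sin(π/5·x).
This is the k = 1 eigenfunction (up to amplitude), so the ratio equals the sharp Poincaré constant exactly.


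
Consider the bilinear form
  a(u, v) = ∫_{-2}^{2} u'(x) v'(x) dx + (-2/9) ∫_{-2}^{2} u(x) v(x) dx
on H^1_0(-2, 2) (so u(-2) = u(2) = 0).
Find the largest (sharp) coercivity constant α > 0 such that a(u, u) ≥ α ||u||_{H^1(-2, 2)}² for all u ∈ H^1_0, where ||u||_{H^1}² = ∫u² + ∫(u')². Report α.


α = (-32/9 + π^2)/(π^2 + 16)

Coercivity of a(·,·) on H^1_0(-2, 2) means a(u, u) ≥ α ||u||_{H^1}² for every u ∈ H^1_0.
The interval has length L = 4, and Poincaré/coercivity depend only on L. Here a(u, u) = ∫(u')² + (-2/9)·∫u².
Here c = -2/9 < 0 with |c| < (π/L)² = π^2/16, so coercivity still holds. The condition a(u,u) ≥ α||u||_{H^1}² reads (1−α)∫(u')² ≥ (α−c)∫u². Any admissible α is ≤ 1 (rapidly oscillating u have ∫u²/∫(u')² → 0), and α = 1 would force 0 ≥ (1−c)∫u², impossible since c < 1; so 1−α > 0. By the sharp Poincaré inequality on H^1_0 of an interval of length L, ∫(u')² ≥ (π/L)²∫u² with equality for the first sine mode sin(π(x−x₀)/L) (x₀ the left endpoint), so the inequality holds for all u iff (1−α)(π/L)² ≥ α − c, i.e. α ≤ ((π/L)² + c)/((π/L)² + 1) = (1 + c(L/π)²)/(1 + (L/π)²). (Direct route, valid since c ≤ 0: Poincaré gives c∫u² ≥ c(L/π)²∫(u')², so a(u,u) ≥ (1 + c(L/π)²)∫(u')², while ||u||_{H^1}² ≤ (1 + (L/π)²)∫(u')²; dividing yields the same α.) With (π/L)² = π^2/16 and c = -2/9, the largest admissible constant is α = ((π/L)² + c)/((π/L)² + 1).
Simplifying, α = (-32/9 + π^2)/(π^2 + 16).


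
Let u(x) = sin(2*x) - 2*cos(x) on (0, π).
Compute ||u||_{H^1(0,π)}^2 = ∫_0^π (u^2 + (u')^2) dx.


||u||_{H^1(0,π)}^2 = -32/3 + 13*π/2

u'(x) = 2*sin(x) + 2*cos(2*x).
Expand u² and (u')² and integrate term by term on (0, π), using: for integers n ≥ 1, ∫_0^π sin²(nx) dx = ∫_0^π cos²(nx) dx = π/2; for n ≠ n', ∫_0^π sin(nx)sin(n'x) dx = ∫_0^π cos(nx)cos(n'x) dx = 0; and by product-to-sum, ∫_0^π sin(nx)cos(n'x) dx = ½∫_0^π [sin((n+n')x) + sin((n−n')x)] dx, which is 0 when n+n' is even and 2n/(n²−n'²) when n+n' is odd (it need not vanish on (0, π)).
  u² squared terms: (-2)²·∫cos(x)² dx = 4·π/2 = 2*π;  (1)²·∫sin(2x)² dx = 1·π/2 = π/2.
  u² cross terms: 2·(-2)·(1)·∫cos(x)·sin(2x) dx = -4·(4/3) = -16/3.
  So ∫_0^π u² dx = 2*π + π/2 − 16/3 = -16/3 + 5*π/2.
  (u')² squared terms: (2)²·∫cos(2x)² dx = 4·π/2 = 2*π;  (2)²·∫sin(x)² dx = 4·π/2 = 2*π.
  (u')² cross terms: 2·(2)·(2)·∫cos(2x)·sin(x) dx = 8·(-2/3) = -16/3.
  So ∫_0^π (u')² dx = 2*π + 2*π − 16/3 = -16/3 + 4*π.
||u||_{H^1}^2 = (-16/3 + 5*π/2) + (-16/3 + 4*π) = -32/3 + 13*π/2.


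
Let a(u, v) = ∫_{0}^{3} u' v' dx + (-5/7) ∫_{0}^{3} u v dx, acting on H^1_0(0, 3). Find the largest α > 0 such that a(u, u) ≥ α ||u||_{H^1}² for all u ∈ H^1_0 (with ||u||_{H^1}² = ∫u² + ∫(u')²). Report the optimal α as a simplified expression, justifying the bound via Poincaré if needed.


α = (-45/7 + π^2)/(9 + π^2)

Coercivity of a(·,·) on H^1_0(0, 3) means a(u, u) ≥ α ||u||_{H^1}² for every u ∈ H^1_0.
The interval has length L = 3, and Poincaré/coercivity depend only on L. Here a(u, u) = ∫(u')² + (-5/7)·∫u².
Here c = -5/7 < 0 with |c| < (π/L)² = π^2/9, so coercivity still holds. The condition a(u,u) ≥ α||u||_{H^1}² reads (1−α)∫(u')² ≥ (α−c)∫u². Any admissible α is ≤ 1 (rapidly oscillating u have ∫u²/∫(u')² → 0), and α = 1 would force 0 ≥ (1−c)∫u², impossible since c < 1; so 1−α > 0. By the sharp Poincaré inequality on H^1_0 of an interval of length L, ∫(u')² ≥ (π/L)²∫u² with equality for the first sine mode sin(π(x−x₀)/L) (x₀ the left endpoint), so the inequality holds for all u iff (1−α)(π/L)² ≥ α − c, i.e. α ≤ ((π/L)² + c)/((π/L)² + 1) = (1 + c(L/π)²)/(1 + (L/π)²). (Direct route, valid since c ≤ 0: Poincaré gives c∫u² ≥ c(L/π)²∫(u')², so a(u,u) ≥ (1 + c(L/π)²)∫(u')², while ||u||_{H^1}² ≤ (1 + (L/π)²)∫(u')²; dividing yields the same α.) With (π/L)² = π^2/9 and c = -5/7, the largest admissible constant is α = ((π/L)² + c)/((π/L)² + 1).
Simplifying, α = (-45/7 + π^2)/(9 + π^2).


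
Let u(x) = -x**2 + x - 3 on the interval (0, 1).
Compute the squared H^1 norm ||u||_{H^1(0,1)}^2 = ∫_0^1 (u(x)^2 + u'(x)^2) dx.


||u||_{H^1}^2 = 251/30

The H^1 norm (squared) on an interval (0, L) is
  ||u||_{H^1}^2 = ∫_0^L u(x)^2 dx + ∫_0^L u'(x)^2 dx.
Compute u'(x) = 1 - 2*x.
Then u(x)^2 = x**4 - 2*x**3 + 7*x**2 - 6*x + 9 and u'(x)^2 = 4*x**2 - 4*x + 1.
Integrate each monomial from 0 to 1 using ∫_0^1 c·x^n dx = c·1^(n+1)/(n+1):
  ∫_0^1 u(x)^2 dx = ∫_0^1 (x^4 - 2*x^3 + 7*x^2 - 6*x + 9) dx. Term by term:
    ∫_0^1 x^4 dx = 1/5;  ∫_0^1 -2*x^3 dx = -1/2;  ∫_0^1 7*x^2 dx = 7/3;
    ∫_0^1 -6*x dx = -3;  ∫_0^1 9 dx = 9.
  Sum: 1/5 − 1/2 + 7/3 − 3 + 9 = 241/30.
  ∫_0^1 u'(x)^2 dx = ∫_0^1 (4*x^2 - 4*x + 1) dx. Term by term:
    ∫_0^1 4*x^2 dx = 4/3;  ∫_0^1 -4*x dx = -2;  ∫_0^1 1 dx = 1.
  Sum: 4/3 − 2 + 1 = 1/3.
Adding: ||u||_{H^1}^2 = 241/30 + 1/3 = 251/30.
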